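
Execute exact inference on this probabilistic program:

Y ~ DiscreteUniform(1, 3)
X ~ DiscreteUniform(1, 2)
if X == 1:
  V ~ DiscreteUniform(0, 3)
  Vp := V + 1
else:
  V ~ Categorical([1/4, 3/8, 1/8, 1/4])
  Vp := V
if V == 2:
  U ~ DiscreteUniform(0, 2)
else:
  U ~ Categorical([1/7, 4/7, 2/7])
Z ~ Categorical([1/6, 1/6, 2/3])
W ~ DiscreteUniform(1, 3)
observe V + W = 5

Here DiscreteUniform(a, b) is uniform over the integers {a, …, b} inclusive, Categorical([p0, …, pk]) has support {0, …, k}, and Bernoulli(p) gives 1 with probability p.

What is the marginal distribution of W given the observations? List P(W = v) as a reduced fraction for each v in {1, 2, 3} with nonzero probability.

P(W=2) = 4/7, P(W=3) = 3/7

Enumerate traces; 108 have nonzero weight after conditioning:
  (Y=1, X=1, V=2, U=0, Z=0, W=3) weight 1/1296
  (Y=1, X=1, V=2, U=0, Z=1, W=3) weight 1/1296
  (Y=1, X=1, V=2, U=0, Z=2, W=3) weight 1/324
  (Y=1, X=1, V=2, U=1, Z=0, W=3) weight 1/1296
  (Y=1, X=1, V=2, U=1, Z=1, W=3) weight 1/1296
  (Y=1, X=1, V=2, U=1, Z=2, W=3) weight 1/324
  (Y=1, X=1, V=2, U=2, Z=0, W=3) weight 1/1296
  (Y=1, X=1, V=2, U=2, Z=1, W=3) weight 1/1296
  (Y=1, X=1, V=3, U=0, Z=0, W=2) weight 1/3024
  … 99 more
Group by W:
  weight(W=2) = 1/12
  weight(W=3) = 1/16
Total weight = 1/12 + 1/16 = 7/48
P(W=2 | obs) = 1/12 / 7/48 = 4/7
P(W=3 | obs) = 1/16 / 7/48 = 3/7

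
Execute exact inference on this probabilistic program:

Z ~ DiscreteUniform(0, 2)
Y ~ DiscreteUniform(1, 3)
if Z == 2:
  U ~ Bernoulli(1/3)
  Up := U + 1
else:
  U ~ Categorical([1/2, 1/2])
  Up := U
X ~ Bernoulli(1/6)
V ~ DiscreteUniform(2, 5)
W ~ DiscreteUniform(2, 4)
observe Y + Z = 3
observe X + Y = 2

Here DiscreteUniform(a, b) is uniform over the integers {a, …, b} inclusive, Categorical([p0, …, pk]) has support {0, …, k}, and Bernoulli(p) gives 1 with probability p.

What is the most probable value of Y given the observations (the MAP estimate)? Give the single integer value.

Enumerate traces; 48 have nonzero weight after conditioning:
  (Z=1, Y=2, U=0, X=0, V=2, W=2) weight 5/1296
  (Z=1, Y=2, U=0, X=0, V=2, W=3) weight 5/1296
  (Z=1, Y=2, U=0, X=0, V=2, W=4) weight 5/1296
  (Z=1, Y=2, U=0, X=0, V=3, W=2) weight 5/1296
  (Z=1, Y=2, U=0, X=0, V=3, W=3) weight 5/1296
  (Z=1, Y=2, U=0, X=0, V=3, W=4) weight 5/1296
  (Z=1, Y=2, U=0, X=0, V=4, W=2) weight 5/1296
  (Z=1, Y=2, U=0, X=0, V=4, W=3) weight 5/1296
  (Z=2, Y=1, U=0, X=1, V=2, W=2) weight 1/972
  … 39 more
Group by Y:
  weight(Y=1) = 1/54
  weight(Y=2) = 5/54
Total weight = 1/54 + 5/54 = 1/9
P(Y=1 | obs) = 1/54 / 1/9 = 1/6
P(Y=2 | obs) = 5/54 / 1/9 = 5/6
argmax = 2

argmax_v P(Y = v | obs) = 2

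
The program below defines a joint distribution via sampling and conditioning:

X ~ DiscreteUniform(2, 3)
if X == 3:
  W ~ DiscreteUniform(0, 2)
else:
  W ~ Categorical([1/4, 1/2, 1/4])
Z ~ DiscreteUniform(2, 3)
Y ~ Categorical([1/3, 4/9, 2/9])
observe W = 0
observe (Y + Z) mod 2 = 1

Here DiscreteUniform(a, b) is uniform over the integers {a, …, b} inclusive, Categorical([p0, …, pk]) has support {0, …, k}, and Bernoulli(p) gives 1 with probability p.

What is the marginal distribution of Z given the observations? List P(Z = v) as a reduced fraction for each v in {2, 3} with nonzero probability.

P(Z=2) = 4/9, P(Z=3) = 5/9

Enumerate traces; 6 have nonzero weight after conditioning:
  (X=2, W=0, Z=2, Y=1) weight 1/36
  (X=2, W=0, Z=3, Y=0) weight 1/48
  (X=2, W=0, Z=3, Y=2) weight 1/72
  (X=3, W=0, Z=2, Y=1) weight 1/27
  (X=3, W=0, Z=3, Y=0) weight 1/36
  (X=3, W=0, Z=3, Y=2) weight 1/54
Group by Z:
  weight(Z=2) = 7/108
  weight(Z=3) = 35/432
Total weight = 7/108 + 35/432 = 7/48
P(Z=2 | obs) = 7/108 / 7/48 = 4/9
P(Z=3 | obs) = 35/432 / 7/48 = 5/9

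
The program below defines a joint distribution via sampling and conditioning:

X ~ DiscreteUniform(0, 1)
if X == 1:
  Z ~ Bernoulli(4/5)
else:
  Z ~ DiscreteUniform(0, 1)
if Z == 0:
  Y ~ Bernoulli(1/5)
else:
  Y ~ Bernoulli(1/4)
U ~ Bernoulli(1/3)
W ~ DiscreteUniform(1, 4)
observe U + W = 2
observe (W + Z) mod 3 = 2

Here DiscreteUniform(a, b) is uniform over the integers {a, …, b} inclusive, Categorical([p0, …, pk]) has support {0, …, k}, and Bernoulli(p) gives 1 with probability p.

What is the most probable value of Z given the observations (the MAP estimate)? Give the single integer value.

Enumerate traces; 8 have nonzero weight after conditioning:
  (X=0, Z=0, Y=0, U=0, W=2) weight 1/30
  (X=0, Z=0, Y=1, U=0, W=2) weight 1/120
  (X=0, Z=1, Y=0, U=1, W=1) weight 1/64
  (X=0, Z=1, Y=1, U=1, W=1) weight 1/192
  (X=1, Z=0, Y=0, U=0, W=2) weight 1/75
  (X=1, Z=0, Y=1, U=0, W=2) weight 1/300
  (X=1, Z=1, Y=0, U=1, W=1) weight 1/40
  (X=1, Z=1, Y=1, U=1, W=1) weight 1/120
Group by Z:
  weight(Z=0) = 7/120
  weight(Z=1) = 13/240
Total weight = 7/120 + 13/240 = 9/80
P(Z=0 | obs) = 7/120 / 9/80 = 14/27
P(Z=1 | obs) = 13/240 / 9/80 = 13/27
argmax = 0

argmax_v P(Z = v | obs) = 0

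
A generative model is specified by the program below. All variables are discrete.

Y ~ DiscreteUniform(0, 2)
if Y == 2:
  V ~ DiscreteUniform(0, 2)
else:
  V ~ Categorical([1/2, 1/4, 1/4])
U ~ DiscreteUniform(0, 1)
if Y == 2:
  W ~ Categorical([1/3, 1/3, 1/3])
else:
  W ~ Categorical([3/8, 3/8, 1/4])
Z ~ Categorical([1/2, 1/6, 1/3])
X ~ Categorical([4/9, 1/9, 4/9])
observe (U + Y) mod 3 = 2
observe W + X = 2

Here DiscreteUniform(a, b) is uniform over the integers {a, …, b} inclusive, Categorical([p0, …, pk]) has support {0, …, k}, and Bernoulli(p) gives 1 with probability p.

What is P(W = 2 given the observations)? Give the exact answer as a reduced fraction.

P(W = 2 | obs) = 56/141

Enumerate traces; 54 have nonzero weight after conditioning:
  (Y=1, V=0, U=1, W=0, Z=0, X=2) weight 1/144
  (Y=1, V=0, U=1, W=0, Z=1, X=2) weight 1/432
  (Y=1, V=0, U=1, W=0, Z=2, X=2) weight 1/216
  (Y=1, V=0, U=1, W=1, Z=0, X=1) weight 1/576
  (Y=1, V=0, U=1, W=1, Z=1, X=1) weight 1/1728
  (Y=1, V=0, U=1, W=1, Z=2, X=1) weight 1/864
  (Y=1, V=0, U=1, W=2, Z=0, X=0) weight 1/216
  (Y=1, V=0, U=1, W=2, Z=1, X=0) weight 1/648
  … 46 more
Group by W:
  weight(W=0) = 17/324
  weight(W=1) = 17/1296
  weight(W=2) = 7/162
Total weight = 17/324 + 17/1296 + 7/162 = 47/432
P(W=0 | obs) = 17/324 / 47/432 = 68/141
P(W=1 | obs) = 17/1296 / 47/432 = 17/141
P(W=2 | obs) = 7/162 / 47/432 = 56/141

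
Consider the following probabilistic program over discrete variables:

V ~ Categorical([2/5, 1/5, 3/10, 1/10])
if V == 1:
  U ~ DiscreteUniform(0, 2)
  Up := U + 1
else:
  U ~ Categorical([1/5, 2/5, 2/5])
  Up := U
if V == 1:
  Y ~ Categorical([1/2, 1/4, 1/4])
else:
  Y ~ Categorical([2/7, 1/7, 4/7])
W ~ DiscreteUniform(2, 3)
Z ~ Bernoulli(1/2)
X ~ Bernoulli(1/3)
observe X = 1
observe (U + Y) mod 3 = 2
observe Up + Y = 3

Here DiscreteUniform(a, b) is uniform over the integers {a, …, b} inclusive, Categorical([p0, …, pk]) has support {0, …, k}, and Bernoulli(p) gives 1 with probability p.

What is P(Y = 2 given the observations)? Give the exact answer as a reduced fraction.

Enumerate traces; 12 have nonzero weight after conditioning:
  (V=1, U=0, Y=2, W=2, Z=0, X=1) weight 1/720
  (V=1, U=0, Y=2, W=2, Z=1, X=1) weight 1/720
  (V=1, U=0, Y=2, W=3, Z=0, X=1) weight 1/720
  (V=1, U=0, Y=2, W=3, Z=1, X=1) weight 1/720
  (V=1, U=1, Y=1, W=2, Z=0, X=1) weight 1/720
  (V=1, U=1, Y=1, W=2, Z=1, X=1) weight 1/720
  (V=1, U=1, Y=1, W=3, Z=0, X=1) weight 1/720
  (V=1, U=1, Y=1, W=3, Z=1, X=1) weight 1/720
  (V=1, U=2, Y=0, W=2, Z=0, X=1) weight 1/360
  … 3 more
Group by Y:
  weight(Y=0) = 1/90
  weight(Y=1) = 1/180
  weight(Y=2) = 1/180
Total weight = 1/90 + 1/180 + 1/180 = 1/45
P(Y=0 | obs) = 1/90 / 1/45 = 1/2
P(Y=1 | obs) = 1/180 / 1/45 = 1/4
P(Y=2 | obs) = 1/180 / 1/45 = 1/4

P(Y = 2 | obs) = 1/4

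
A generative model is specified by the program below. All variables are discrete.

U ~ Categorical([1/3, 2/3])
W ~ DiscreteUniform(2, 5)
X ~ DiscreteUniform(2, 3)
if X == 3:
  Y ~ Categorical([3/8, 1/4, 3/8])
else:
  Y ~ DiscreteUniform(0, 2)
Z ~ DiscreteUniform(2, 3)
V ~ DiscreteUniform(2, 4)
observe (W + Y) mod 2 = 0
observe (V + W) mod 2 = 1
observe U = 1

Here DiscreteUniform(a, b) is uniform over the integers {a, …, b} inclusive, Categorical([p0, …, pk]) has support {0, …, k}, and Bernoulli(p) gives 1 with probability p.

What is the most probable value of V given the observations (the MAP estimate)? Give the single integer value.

Enumerate traces; 32 have nonzero weight after conditioning:
  (U=1, W=2, X=2, Y=0, Z=2, V=3) weight 1/216
  (U=1, W=2, X=2, Y=0, Z=3, V=3) weight 1/216
  (U=1, W=2, X=2, Y=2, Z=2, V=3) weight 1/216
  (U=1, W=2, X=2, Y=2, Z=3, V=3) weight 1/216
  (U=1, W=2, X=3, Y=0, Z=2, V=3) weight 1/192
  (U=1, W=2, X=3, Y=0, Z=3, V=3) weight 1/192
  (U=1, W=2, X=3, Y=2, Z=2, V=3) weight 1/192
  (U=1, W=2, X=3, Y=2, Z=3, V=3) weight 1/192
  (U=1, W=3, X=2, Y=1, Z=2, V=2) weight 1/216
  (U=1, W=3, X=2, Y=1, Z=2, V=4) weight 1/216
  … 22 more
Group by V:
  weight(V=2) = 7/216
  weight(V=3) = 17/216
  weight(V=4) = 7/216
Total weight = 7/216 + 17/216 + 7/216 = 31/216
P(V=2 | obs) = 7/216 / 31/216 = 7/31
P(V=3 | obs) = 17/216 / 31/216 = 17/31
P(V=4 | obs) = 7/216 / 31/216 = 7/31
argmax = 3

argmax_v P(V = v | obs) = 3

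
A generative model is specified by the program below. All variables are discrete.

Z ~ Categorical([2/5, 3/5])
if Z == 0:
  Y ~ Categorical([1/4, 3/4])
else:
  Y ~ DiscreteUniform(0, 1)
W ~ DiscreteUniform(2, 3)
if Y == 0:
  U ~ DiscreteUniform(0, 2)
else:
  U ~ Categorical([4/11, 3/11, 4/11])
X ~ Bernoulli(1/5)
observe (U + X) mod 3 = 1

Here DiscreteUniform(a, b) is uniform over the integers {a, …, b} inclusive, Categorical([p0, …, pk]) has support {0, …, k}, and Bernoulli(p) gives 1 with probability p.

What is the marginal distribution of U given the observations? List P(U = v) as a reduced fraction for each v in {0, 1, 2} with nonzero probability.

Enumerate traces; 16 have nonzero weight after conditioning:
  (Z=0, Y=0, W=2, U=0, X=1) weight 1/300
  (Z=0, Y=0, W=2, U=1, X=0) weight 1/75
  (Z=0, Y=0, W=3, U=0, X=1) weight 1/300
  (Z=0, Y=0, W=3, U=1, X=0) weight 1/75
  (Z=0, Y=1, W=2, U=0, X=1) weight 3/275
  (Z=0, Y=1, W=2, U=1, X=0) weight 9/275
  (Z=0, Y=1, W=3, U=0, X=1) weight 3/275
  (Z=0, Y=1, W=3, U=1, X=0) weight 9/275
  … 8 more
Group by U:
  weight(U=0) = 58/825
  weight(U=1) = 196/825
Total weight = 58/825 + 196/825 = 254/825
P(U=0 | obs) = 58/825 / 254/825 = 29/127
P(U=1 | obs) = 196/825 / 254/825 = 98/127

P(U=0) = 29/127, P(U=1) = 98/127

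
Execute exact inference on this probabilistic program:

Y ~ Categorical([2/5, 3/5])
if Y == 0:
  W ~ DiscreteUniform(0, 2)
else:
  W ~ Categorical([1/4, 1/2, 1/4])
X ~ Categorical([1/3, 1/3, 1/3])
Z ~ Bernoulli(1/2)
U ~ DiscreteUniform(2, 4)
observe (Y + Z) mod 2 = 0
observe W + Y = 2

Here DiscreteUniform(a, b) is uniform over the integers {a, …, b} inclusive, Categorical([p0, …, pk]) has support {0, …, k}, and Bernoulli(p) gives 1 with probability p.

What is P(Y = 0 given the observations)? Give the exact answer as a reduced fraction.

P(Y = 0 | obs) = 4/13

Enumerate traces; 18 have nonzero weight after conditioning:
  (Y=0, W=2, X=0, Z=0, U=2) weight 1/135
  (Y=0, W=2, X=0, Z=0, U=3) weight 1/135
  (Y=0, W=2, X=0, Z=0, U=4) weight 1/135
  (Y=0, W=2, X=1, Z=0, U=2) weight 1/135
  (Y=0, W=2, X=1, Z=0, U=3) weight 1/135
  (Y=0, W=2, X=1, Z=0, U=4) weight 1/135
  (Y=0, W=2, X=2, Z=0, U=2) weight 1/135
  (Y=0, W=2, X=2, Z=0, U=3) weight 1/135
  (Y=1, W=1, X=0, Z=1, U=2) weight 1/60
  … 9 more
Group by Y:
  weight(Y=0) = 1/15
  weight(Y=1) = 3/20
Total weight = 1/15 + 3/20 = 13/60
P(Y=0 | obs) = 1/15 / 13/60 = 4/13
P(Y=1 | obs) = 3/20 / 13/60 = 9/13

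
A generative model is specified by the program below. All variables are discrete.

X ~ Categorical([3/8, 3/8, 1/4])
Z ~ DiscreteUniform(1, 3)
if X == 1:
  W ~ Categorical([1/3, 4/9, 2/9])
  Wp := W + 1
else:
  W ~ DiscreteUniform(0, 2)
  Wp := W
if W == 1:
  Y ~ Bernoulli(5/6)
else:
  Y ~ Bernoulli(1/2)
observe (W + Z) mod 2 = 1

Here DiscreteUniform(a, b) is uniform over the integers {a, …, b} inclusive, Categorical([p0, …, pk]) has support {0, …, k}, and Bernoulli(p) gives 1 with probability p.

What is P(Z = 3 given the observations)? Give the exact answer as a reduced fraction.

Enumerate traces; 30 have nonzero weight after conditioning:
  (X=0, Z=1, W=0, Y=0) weight 1/48
  (X=0, Z=1, W=0, Y=1) weight 1/48
  (X=0, Z=1, W=2, Y=0) weight 1/48
  (X=0, Z=1, W=2, Y=1) weight 1/48
  (X=0, Z=2, W=1, Y=0) weight 1/144
  (X=0, Z=2, W=1, Y=1) weight 5/144
  (X=0, Z=3, W=0, Y=0) weight 1/48
  (X=0, Z=3, W=0, Y=1) weight 1/48
  … 22 more
Group by Z:
  weight(Z=1) = 5/24
  weight(Z=2) = 1/8
  weight(Z=3) = 5/24
Total weight = 5/24 + 1/8 + 5/24 = 13/24
P(Z=1 | obs) = 5/24 / 13/24 = 5/13
P(Z=2 | obs) = 1/8 / 13/24 = 3/13
P(Z=3 | obs) = 5/24 / 13/24 = 5/13

P(Z = 3 | obs) = 5/13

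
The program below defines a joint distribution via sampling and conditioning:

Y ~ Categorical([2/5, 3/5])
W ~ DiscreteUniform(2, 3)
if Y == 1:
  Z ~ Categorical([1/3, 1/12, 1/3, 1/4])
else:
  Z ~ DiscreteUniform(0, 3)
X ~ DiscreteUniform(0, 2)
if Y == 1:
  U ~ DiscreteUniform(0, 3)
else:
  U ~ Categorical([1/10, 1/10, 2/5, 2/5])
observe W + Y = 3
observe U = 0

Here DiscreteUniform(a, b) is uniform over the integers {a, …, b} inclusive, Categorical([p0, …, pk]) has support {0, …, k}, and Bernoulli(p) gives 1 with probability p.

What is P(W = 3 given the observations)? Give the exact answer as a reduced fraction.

Enumerate traces; 24 have nonzero weight after conditioning:
  (Y=0, W=3, Z=0, X=0, U=0) weight 1/600
  (Y=0, W=3, Z=0, X=1, U=0) weight 1/600
  (Y=0, W=3, Z=0, X=2, U=0) weight 1/600
  (Y=0, W=3, Z=1, X=0, U=0) weight 1/600
  (Y=0, W=3, Z=1, X=1, U=0) weight 1/600
  (Y=0, W=3, Z=1, X=2, U=0) weight 1/600
  (Y=0, W=3, Z=2, X=0, U=0) weight 1/600
  (Y=0, W=3, Z=2, X=1, U=0) weight 1/600
  (Y=1, W=2, Z=0, X=0, U=0) weight 1/120
  … 15 more
Group by W:
  weight(W=2) = 3/40
  weight(W=3) = 1/50
Total weight = 3/40 + 1/50 = 19/200
P(W=2 | obs) = 3/40 / 19/200 = 15/19
P(W=3 | obs) = 1/50 / 19/200 = 4/19

P(W = 3 | obs) = 4/19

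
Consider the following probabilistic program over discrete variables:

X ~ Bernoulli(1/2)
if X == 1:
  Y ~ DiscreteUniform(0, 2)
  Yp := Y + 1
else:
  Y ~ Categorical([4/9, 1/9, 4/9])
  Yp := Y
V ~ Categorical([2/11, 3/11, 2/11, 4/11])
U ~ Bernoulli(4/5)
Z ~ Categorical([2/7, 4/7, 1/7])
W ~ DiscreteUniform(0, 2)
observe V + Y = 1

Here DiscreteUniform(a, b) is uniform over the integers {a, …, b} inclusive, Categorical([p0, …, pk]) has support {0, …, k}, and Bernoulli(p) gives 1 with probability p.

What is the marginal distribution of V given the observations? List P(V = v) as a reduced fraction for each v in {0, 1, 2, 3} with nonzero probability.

Enumerate traces; 72 have nonzero weight after conditioning:
  (X=0, Y=0, V=1, U=0, Z=0, W=0) weight 4/3465
  (X=0, Y=0, V=1, U=0, Z=0, W=1) weight 4/3465
  (X=0, Y=0, V=1, U=0, Z=0, W=2) weight 4/3465
  (X=0, Y=0, V=1, U=0, Z=1, W=0) weight 8/3465
  (X=0, Y=0, V=1, U=0, Z=1, W=1) weight 8/3465
  (X=0, Y=0, V=1, U=0, Z=1, W=2) weight 8/3465
  (X=0, Y=0, V=1, U=0, Z=2, W=0) weight 2/3465
  (X=0, Y=0, V=1, U=0, Z=2, W=1) weight 2/3465
  (X=0, Y=1, V=0, U=0, Z=0, W=0) weight 2/10395
  … 63 more
Group by V:
  weight(V=0) = 4/99
  weight(V=1) = 7/66
Total weight = 4/99 + 7/66 = 29/198
P(V=0 | obs) = 4/99 / 29/198 = 8/29
P(V=1 | obs) = 7/66 / 29/198 = 21/29

P(V=0) = 8/29, P(V=1) = 21/29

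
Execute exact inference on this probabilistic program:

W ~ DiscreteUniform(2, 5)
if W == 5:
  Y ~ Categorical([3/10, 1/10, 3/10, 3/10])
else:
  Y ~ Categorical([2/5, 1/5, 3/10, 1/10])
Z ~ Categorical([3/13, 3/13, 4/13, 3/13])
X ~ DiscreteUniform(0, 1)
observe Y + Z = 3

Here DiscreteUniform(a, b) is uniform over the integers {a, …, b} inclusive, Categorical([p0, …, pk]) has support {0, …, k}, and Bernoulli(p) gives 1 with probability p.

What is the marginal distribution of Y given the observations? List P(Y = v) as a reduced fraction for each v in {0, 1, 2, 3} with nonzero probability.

Enumerate traces; 32 have nonzero weight after conditioning:
  (W=2, Y=0, Z=3, X=0) weight 3/260
  (W=2, Y=0, Z=3, X=1) weight 3/260
  (W=2, Y=1, Z=2, X=0) weight 1/130
  (W=2, Y=1, Z=2, X=1) weight 1/130
  (W=2, Y=2, Z=1, X=0) weight 9/1040
  (W=2, Y=2, Z=1, X=1) weight 9/1040
  (W=2, Y=3, Z=0, X=0) weight 3/1040
  (W=2, Y=3, Z=0, X=1) weight 3/1040
  … 24 more
Group by Y:
  weight(Y=0) = 9/104
  weight(Y=1) = 7/130
  weight(Y=2) = 9/130
  weight(Y=3) = 9/260
Total weight = 9/104 + 7/130 + 9/130 + 9/260 = 127/520
P(Y=0 | obs) = 9/104 / 127/520 = 45/127
P(Y=1 | obs) = 7/130 / 127/520 = 28/127
P(Y=2 | obs) = 9/130 / 127/520 = 36/127
P(Y=3 | obs) = 9/260 / 127/520 = 18/127

P(Y=0) = 45/127, P(Y=1) = 28/127, P(Y=2) = 36/127, P(Y=3) = 18/127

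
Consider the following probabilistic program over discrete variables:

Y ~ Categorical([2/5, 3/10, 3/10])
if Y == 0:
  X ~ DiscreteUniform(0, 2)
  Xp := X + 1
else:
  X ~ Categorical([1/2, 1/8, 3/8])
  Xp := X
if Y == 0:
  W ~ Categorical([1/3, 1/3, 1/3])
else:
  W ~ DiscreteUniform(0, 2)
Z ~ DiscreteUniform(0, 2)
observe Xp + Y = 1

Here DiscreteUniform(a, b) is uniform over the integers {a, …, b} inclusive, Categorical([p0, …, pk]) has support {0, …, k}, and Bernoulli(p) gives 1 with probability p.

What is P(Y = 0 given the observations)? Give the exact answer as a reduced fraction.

Enumerate traces; 18 have nonzero weight after conditioning:
  (Y=0, X=0, W=0, Z=0) weight 2/135
  (Y=0, X=0, W=0, Z=1) weight 2/135
  (Y=0, X=0, W=0, Z=2) weight 2/135
  (Y=0, X=0, W=1, Z=0) weight 2/135
  (Y=0, X=0, W=1, Z=1) weight 2/135
  (Y=0, X=0, W=1, Z=2) weight 2/135
  (Y=0, X=0, W=2, Z=0) weight 2/135
  (Y=0, X=0, W=2, Z=1) weight 2/135
  (Y=1, X=0, W=0, Z=0) weight 1/60
  … 9 more
Group by Y:
  weight(Y=0) = 2/15
  weight(Y=1) = 3/20
Total weight = 2/15 + 3/20 = 17/60
P(Y=0 | obs) = 2/15 / 17/60 = 8/17
P(Y=1 | obs) = 3/20 / 17/60 = 9/17

P(Y = 0 | obs) = 8/17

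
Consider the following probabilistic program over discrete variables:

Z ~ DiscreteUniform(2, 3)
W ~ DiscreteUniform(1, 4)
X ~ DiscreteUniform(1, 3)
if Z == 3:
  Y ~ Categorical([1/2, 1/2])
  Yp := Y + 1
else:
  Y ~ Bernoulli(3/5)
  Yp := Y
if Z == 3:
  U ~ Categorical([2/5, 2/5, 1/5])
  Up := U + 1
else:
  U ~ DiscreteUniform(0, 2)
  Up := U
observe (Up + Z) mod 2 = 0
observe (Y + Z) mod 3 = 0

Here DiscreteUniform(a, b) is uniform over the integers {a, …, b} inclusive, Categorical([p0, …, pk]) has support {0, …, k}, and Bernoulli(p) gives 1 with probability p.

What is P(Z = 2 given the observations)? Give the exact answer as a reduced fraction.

Enumerate traces; 48 have nonzero weight after conditioning:
  (Z=2, W=1, X=1, Y=1, U=0) weight 1/120
  (Z=2, W=1, X=1, Y=1, U=2) weight 1/120
  (Z=2, W=1, X=2, Y=1, U=0) weight 1/120
  (Z=2, W=1, X=2, Y=1, U=2) weight 1/120
  (Z=2, W=1, X=3, Y=1, U=0) weight 1/120
  (Z=2, W=1, X=3, Y=1, U=2) weight 1/120
  (Z=2, W=2, X=1, Y=1, U=0) weight 1/120
  (Z=2, W=2, X=1, Y=1, U=2) weight 1/120
  (Z=3, W=1, X=1, Y=0, U=0) weight 1/120
  … 39 more
Group by Z:
  weight(Z=2) = 1/5
  weight(Z=3) = 3/20
Total weight = 1/5 + 3/20 = 7/20
P(Z=2 | obs) = 1/5 / 7/20 = 4/7
P(Z=3 | obs) = 3/20 / 7/20 = 3/7

P(Z = 2 | obs) = 4/7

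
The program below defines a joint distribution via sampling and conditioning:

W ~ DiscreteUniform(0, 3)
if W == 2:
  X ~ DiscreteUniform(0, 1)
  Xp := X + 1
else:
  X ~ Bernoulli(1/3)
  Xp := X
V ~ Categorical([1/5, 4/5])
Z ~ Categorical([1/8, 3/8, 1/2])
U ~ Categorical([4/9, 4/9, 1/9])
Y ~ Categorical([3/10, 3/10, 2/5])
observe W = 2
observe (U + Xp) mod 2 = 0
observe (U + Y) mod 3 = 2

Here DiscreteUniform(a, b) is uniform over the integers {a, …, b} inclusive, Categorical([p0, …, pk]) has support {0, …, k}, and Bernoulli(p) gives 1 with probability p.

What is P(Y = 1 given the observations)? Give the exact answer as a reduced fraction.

P(Y = 1 | obs) = 12/31

Enumerate traces; 18 have nonzero weight after conditioning:
  (W=2, X=0, V=0, Z=0, U=1, Y=1) weight 1/2400
  (W=2, X=0, V=0, Z=1, U=1, Y=1) weight 1/800
  (W=2, X=0, V=0, Z=2, U=1, Y=1) weight 1/600
  (W=2, X=0, V=1, Z=0, U=1, Y=1) weight 1/600
  (W=2, X=0, V=1, Z=1, U=1, Y=1) weight 1/200
  (W=2, X=0, V=1, Z=2, U=1, Y=1) weight 1/150
  (W=2, X=1, V=0, Z=0, U=0, Y=2) weight 1/1800
  (W=2, X=1, V=0, Z=0, U=2, Y=0) weight 1/9600
  … 10 more
Group by Y:
  weight(Y=0) = 1/240
  weight(Y=1) = 1/60
  weight(Y=2) = 1/45
Total weight = 1/240 + 1/60 + 1/45 = 31/720
P(Y=0 | obs) = 1/240 / 31/720 = 3/31
P(Y=1 | obs) = 1/60 / 31/720 = 12/31
P(Y=2 | obs) = 1/45 / 31/720 = 16/31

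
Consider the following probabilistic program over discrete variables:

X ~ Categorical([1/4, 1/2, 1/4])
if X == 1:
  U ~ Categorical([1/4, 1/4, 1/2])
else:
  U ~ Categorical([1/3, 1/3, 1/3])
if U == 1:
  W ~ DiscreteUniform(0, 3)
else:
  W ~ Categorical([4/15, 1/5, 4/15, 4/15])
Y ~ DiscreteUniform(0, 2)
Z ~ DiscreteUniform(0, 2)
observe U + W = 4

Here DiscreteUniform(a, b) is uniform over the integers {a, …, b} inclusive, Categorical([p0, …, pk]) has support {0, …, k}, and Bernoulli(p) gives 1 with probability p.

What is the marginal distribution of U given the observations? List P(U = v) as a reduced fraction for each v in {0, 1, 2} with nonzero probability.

P(U=1) = 21/53, P(U=2) = 32/53

Enumerate traces; 54 have nonzero weight after conditioning:
  (X=0, U=1, W=3, Y=0, Z=0) weight 1/432
  (X=0, U=1, W=3, Y=0, Z=1) weight 1/432
  (X=0, U=1, W=3, Y=0, Z=2) weight 1/432
  (X=0, U=1, W=3, Y=1, Z=0) weight 1/432
  (X=0, U=1, W=3, Y=1, Z=1) weight 1/432
  (X=0, U=1, W=3, Y=1, Z=2) weight 1/432
  (X=0, U=1, W=3, Y=2, Z=0) weight 1/432
  (X=0, U=1, W=3, Y=2, Z=1) weight 1/432
  (X=0, U=2, W=2, Y=0, Z=0) weight 1/405
  … 45 more
Group by U:
  weight(U=1) = 7/96
  weight(U=2) = 1/9
Total weight = 7/96 + 1/9 = 53/288
P(U=1 | obs) = 7/96 / 53/288 = 21/53
P(U=2 | obs) = 1/9 / 53/288 = 32/53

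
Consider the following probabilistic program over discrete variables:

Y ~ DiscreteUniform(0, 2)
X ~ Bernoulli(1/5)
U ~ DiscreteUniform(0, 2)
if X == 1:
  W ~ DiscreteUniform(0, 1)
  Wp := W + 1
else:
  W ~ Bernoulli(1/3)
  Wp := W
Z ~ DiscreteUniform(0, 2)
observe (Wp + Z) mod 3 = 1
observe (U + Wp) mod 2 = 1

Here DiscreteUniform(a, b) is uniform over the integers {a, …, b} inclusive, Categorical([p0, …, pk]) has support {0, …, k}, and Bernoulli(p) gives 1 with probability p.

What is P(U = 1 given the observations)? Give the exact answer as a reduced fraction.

Enumerate traces; 18 have nonzero weight after conditioning:
  (Y=0, X=0, U=0, W=1, Z=0) weight 4/405
  (Y=0, X=0, U=1, W=0, Z=1) weight 8/405
  (Y=0, X=0, U=2, W=1, Z=0) weight 4/405
  (Y=0, X=1, U=0, W=0, Z=0) weight 1/270
  (Y=0, X=1, U=1, W=1, Z=2) weight 1/270
  (Y=0, X=1, U=2, W=0, Z=0) weight 1/270
  (Y=1, X=0, U=0, W=1, Z=0) weight 4/405
  (Y=1, X=0, U=1, W=0, Z=1) weight 8/405
  … 10 more
Group by U:
  weight(U=0) = 11/270
  weight(U=1) = 19/270
  weight(U=2) = 11/270
Total weight = 11/270 + 19/270 + 11/270 = 41/270
P(U=0 | obs) = 11/270 / 41/270 = 11/41
P(U=1 | obs) = 19/270 / 41/270 = 19/41
P(U=2 | obs) = 11/270 / 41/270 = 11/41

P(U = 1 | obs) = 19/41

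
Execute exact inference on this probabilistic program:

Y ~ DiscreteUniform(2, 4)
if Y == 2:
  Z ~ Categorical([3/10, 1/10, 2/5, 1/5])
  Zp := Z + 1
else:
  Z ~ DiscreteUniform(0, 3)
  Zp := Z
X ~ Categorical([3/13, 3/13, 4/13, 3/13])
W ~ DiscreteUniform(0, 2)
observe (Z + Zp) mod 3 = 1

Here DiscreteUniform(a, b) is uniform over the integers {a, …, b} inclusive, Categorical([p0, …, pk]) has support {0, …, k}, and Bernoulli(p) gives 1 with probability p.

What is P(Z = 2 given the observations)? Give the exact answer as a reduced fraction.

Enumerate traces; 48 have nonzero weight after conditioning:
  (Y=2, Z=0, X=0, W=0) weight 1/130
  (Y=2, Z=0, X=0, W=1) weight 1/130
  (Y=2, Z=0, X=0, W=2) weight 1/130
  (Y=2, Z=0, X=1, W=0) weight 1/130
  (Y=2, Z=0, X=1, W=1) weight 1/130
  (Y=2, Z=0, X=1, W=2) weight 1/130
  (Y=2, Z=0, X=2, W=0) weight 2/195
  (Y=2, Z=0, X=2, W=1) weight 2/195
  (Y=2, Z=3, X=0, W=0) weight 1/195
  (Y=3, Z=2, X=0, W=0) weight 1/156
  … 38 more
Group by Z:
  weight(Z=0) = 1/10
  weight(Z=2) = 1/6
  weight(Z=3) = 1/15
Total weight = 1/10 + 1/6 + 1/15 = 1/3
P(Z=0 | obs) = 1/10 / 1/3 = 3/10
P(Z=2 | obs) = 1/6 / 1/3 = 1/2
P(Z=3 | obs) = 1/15 / 1/3 = 1/5

P(Z = 2 | obs) = 1/2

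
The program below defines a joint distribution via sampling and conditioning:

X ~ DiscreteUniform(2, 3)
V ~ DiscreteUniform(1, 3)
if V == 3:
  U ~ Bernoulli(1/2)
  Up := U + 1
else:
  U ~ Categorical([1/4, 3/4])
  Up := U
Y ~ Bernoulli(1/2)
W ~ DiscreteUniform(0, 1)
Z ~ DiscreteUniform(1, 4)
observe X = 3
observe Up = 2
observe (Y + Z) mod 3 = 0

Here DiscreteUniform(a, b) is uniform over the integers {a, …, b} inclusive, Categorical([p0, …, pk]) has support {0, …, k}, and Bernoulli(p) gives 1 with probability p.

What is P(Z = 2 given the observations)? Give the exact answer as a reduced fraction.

P(Z = 2 | obs) = 1/2

Enumerate traces; 4 have nonzero weight after conditioning:
  (X=3, V=3, U=1, Y=0, W=0, Z=3) weight 1/192
  (X=3, V=3, U=1, Y=0, W=1, Z=3) weight 1/192
  (X=3, V=3, U=1, Y=1, W=0, Z=2) weight 1/192
  (X=3, V=3, U=1, Y=1, W=1, Z=2) weight 1/192
Group by Z:
  weight(Z=2) = 1/96
  weight(Z=3) = 1/96
Total weight = 1/96 + 1/96 = 1/48
P(Z=2 | obs) = 1/96 / 1/48 = 1/2
P(Z=3 | obs) = 1/96 / 1/48 = 1/2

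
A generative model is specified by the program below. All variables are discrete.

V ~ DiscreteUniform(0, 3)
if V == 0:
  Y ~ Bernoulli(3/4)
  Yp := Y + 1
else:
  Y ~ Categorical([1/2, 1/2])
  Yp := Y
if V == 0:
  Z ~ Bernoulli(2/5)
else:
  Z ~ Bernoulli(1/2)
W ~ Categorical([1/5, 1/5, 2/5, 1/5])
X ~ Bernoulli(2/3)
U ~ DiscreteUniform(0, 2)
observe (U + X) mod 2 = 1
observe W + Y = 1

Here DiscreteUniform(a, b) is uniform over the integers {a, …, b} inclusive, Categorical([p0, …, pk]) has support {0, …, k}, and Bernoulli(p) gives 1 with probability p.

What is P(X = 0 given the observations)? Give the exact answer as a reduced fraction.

P(X = 0 | obs) = 1/5

Enumerate traces; 48 have nonzero weight after conditioning:
  (V=0, Y=0, Z=0, W=1, X=0, U=1) weight 1/1200
  (V=0, Y=0, Z=0, W=1, X=1, U=0) weight 1/600
  (V=0, Y=0, Z=0, W=1, X=1, U=2) weight 1/600
  (V=0, Y=0, Z=1, W=1, X=0, U=1) weight 1/1800
  (V=0, Y=0, Z=1, W=1, X=1, U=0) weight 1/900
  (V=0, Y=0, Z=1, W=1, X=1, U=2) weight 1/900
  (V=0, Y=1, Z=0, W=0, X=0, U=1) weight 1/400
  (V=0, Y=1, Z=0, W=0, X=1, U=0) weight 1/200
  … 40 more
Group by X:
  weight(X=0) = 1/45
  weight(X=1) = 4/45
Total weight = 1/45 + 4/45 = 1/9
P(X=0 | obs) = 1/45 / 1/9 = 1/5
P(X=1 | obs) = 4/45 / 1/9 = 4/5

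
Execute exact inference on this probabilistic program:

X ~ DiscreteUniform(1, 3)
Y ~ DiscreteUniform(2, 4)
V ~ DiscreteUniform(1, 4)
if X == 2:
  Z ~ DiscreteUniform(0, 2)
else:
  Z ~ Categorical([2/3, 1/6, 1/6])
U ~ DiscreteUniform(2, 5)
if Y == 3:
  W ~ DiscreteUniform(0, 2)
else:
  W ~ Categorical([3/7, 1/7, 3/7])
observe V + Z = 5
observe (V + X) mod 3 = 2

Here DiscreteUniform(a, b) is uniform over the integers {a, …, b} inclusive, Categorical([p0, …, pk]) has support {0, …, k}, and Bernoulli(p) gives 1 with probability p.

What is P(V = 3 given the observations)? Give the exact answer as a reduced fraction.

Enumerate traces; 72 have nonzero weight after conditioning:
  (X=1, Y=2, V=4, Z=1, U=2, W=0) weight 1/2016
  (X=1, Y=2, V=4, Z=1, U=2, W=1) weight 1/6048
  (X=1, Y=2, V=4, Z=1, U=2, W=2) weight 1/2016
  (X=1, Y=2, V=4, Z=1, U=3, W=0) weight 1/2016
  (X=1, Y=2, V=4, Z=1, U=3, W=1) weight 1/6048
  (X=1, Y=2, V=4, Z=1, U=3, W=2) weight 1/2016
  (X=1, Y=2, V=4, Z=1, U=4, W=0) weight 1/2016
  (X=1, Y=2, V=4, Z=1, U=4, W=1) weight 1/6048
  (X=2, Y=2, V=3, Z=2, U=2, W=0) weight 1/1008
  … 63 more
Group by V:
  weight(V=3) = 1/36
  weight(V=4) = 1/72
Total weight = 1/36 + 1/72 = 1/24
P(V=3 | obs) = 1/36 / 1/24 = 2/3
P(V=4 | obs) = 1/72 / 1/24 = 1/3

P(V = 3 | obs) = 2/3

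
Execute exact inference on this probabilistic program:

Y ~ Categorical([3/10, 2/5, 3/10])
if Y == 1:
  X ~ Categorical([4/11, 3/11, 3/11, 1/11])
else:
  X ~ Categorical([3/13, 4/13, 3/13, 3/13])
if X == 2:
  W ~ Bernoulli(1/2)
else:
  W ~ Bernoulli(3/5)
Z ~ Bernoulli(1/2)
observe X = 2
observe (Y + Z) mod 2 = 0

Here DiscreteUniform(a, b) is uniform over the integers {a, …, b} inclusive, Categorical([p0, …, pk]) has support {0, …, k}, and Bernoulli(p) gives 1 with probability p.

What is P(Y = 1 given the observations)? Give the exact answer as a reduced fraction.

P(Y = 1 | obs) = 26/59

Enumerate traces; 6 have nonzero weight after conditioning:
  (Y=0, X=2, W=0, Z=0) weight 9/520
  (Y=0, X=2, W=1, Z=0) weight 9/520
  (Y=1, X=2, W=0, Z=1) weight 3/110
  (Y=1, X=2, W=1, Z=1) weight 3/110
  (Y=2, X=2, W=0, Z=0) weight 9/520
  (Y=2, X=2, W=1, Z=0) weight 9/520
Group by Y:
  weight(Y=0) = 9/260
  weight(Y=1) = 3/55
  weight(Y=2) = 9/260
Total weight = 9/260 + 3/55 + 9/260 = 177/1430
P(Y=0 | obs) = 9/260 / 177/1430 = 33/118
P(Y=1 | obs) = 3/55 / 177/1430 = 26/59
P(Y=2 | obs) = 9/260 / 177/1430 = 33/118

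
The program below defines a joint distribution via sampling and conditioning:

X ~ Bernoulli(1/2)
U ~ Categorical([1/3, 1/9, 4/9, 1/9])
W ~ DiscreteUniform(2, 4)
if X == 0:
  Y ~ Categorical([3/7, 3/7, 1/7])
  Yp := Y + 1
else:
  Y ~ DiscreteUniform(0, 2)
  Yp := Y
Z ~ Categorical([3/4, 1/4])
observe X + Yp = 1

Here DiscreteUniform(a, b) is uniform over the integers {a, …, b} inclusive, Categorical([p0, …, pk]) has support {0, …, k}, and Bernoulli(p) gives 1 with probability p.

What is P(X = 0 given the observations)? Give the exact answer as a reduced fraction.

Enumerate traces; 48 have nonzero weight after conditioning:
  (X=0, U=0, W=2, Y=0, Z=0) weight 1/56
  (X=0, U=0, W=2, Y=0, Z=1) weight 1/168
  (X=0, U=0, W=3, Y=0, Z=0) weight 1/56
  (X=0, U=0, W=3, Y=0, Z=1) weight 1/168
  (X=0, U=0, W=4, Y=0, Z=0) weight 1/56
  (X=0, U=0, W=4, Y=0, Z=1) weight 1/168
  (X=0, U=1, W=2, Y=0, Z=0) weight 1/168
  (X=0, U=1, W=2, Y=0, Z=1) weight 1/504
  (X=1, U=0, W=2, Y=0, Z=0) weight 1/72
  … 39 more
Group by X:
  weight(X=0) = 3/14
  weight(X=1) = 1/6
Total weight = 3/14 + 1/6 = 8/21
P(X=0 | obs) = 3/14 / 8/21 = 9/16
P(X=1 | obs) = 1/6 / 8/21 = 7/16

P(X = 0 | obs) = 9/16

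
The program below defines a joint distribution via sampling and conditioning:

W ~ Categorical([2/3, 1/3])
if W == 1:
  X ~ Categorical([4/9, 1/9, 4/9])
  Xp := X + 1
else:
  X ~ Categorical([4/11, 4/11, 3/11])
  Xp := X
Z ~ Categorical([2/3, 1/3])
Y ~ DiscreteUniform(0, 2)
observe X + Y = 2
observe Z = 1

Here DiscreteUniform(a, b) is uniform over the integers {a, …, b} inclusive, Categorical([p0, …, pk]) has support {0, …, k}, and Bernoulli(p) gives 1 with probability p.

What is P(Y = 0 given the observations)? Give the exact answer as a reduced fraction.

P(Y = 0 | obs) = 98/297

Enumerate traces; 6 have nonzero weight after conditioning:
  (W=0, X=0, Z=1, Y=2) weight 8/297
  (W=0, X=1, Z=1, Y=1) weight 8/297
  (W=0, X=2, Z=1, Y=0) weight 2/99
  (W=1, X=0, Z=1, Y=2) weight 4/243
  (W=1, X=1, Z=1, Y=1) weight 1/243
  (W=1, X=2, Z=1, Y=0) weight 4/243
Group by Y:
  weight(Y=0) = 98/2673
  weight(Y=1) = 83/2673
  weight(Y=2) = 116/2673
Total weight = 98/2673 + 83/2673 + 116/2673 = 1/9
P(Y=0 | obs) = 98/2673 / 1/9 = 98/297
P(Y=1 | obs) = 83/2673 / 1/9 = 83/297
P(Y=2 | obs) = 116/2673 / 1/9 = 116/297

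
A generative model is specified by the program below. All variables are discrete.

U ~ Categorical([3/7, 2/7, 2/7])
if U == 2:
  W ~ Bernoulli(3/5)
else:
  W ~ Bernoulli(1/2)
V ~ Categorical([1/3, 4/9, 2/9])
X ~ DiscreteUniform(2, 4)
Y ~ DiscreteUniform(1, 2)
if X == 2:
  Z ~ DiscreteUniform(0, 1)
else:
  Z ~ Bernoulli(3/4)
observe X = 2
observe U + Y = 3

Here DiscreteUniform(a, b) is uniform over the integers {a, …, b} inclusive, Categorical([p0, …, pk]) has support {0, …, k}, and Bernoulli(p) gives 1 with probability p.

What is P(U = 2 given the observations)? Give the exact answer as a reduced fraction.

Enumerate traces; 24 have nonzero weight after conditioning:
  (U=1, W=0, V=0, X=2, Y=2, Z=0) weight 1/252
  (U=1, W=0, V=0, X=2, Y=2, Z=1) weight 1/252
  (U=1, W=0, V=1, X=2, Y=2, Z=0) weight 1/189
  (U=1, W=0, V=1, X=2, Y=2, Z=1) weight 1/189
  (U=1, W=0, V=2, X=2, Y=2, Z=0) weight 1/378
  (U=1, W=0, V=2, X=2, Y=2, Z=1) weight 1/378
  (U=1, W=1, V=0, X=2, Y=2, Z=0) weight 1/252
  (U=1, W=1, V=0, X=2, Y=2, Z=1) weight 1/252
  (U=2, W=0, V=0, X=2, Y=1, Z=0) weight 1/315
  … 15 more
Group by U:
  weight(U=1) = 1/21
  weight(U=2) = 1/21
Total weight = 1/21 + 1/21 = 2/21
P(U=1 | obs) = 1/21 / 2/21 = 1/2
P(U=2 | obs) = 1/21 / 2/21 = 1/2

P(U = 2 | obs) = 1/2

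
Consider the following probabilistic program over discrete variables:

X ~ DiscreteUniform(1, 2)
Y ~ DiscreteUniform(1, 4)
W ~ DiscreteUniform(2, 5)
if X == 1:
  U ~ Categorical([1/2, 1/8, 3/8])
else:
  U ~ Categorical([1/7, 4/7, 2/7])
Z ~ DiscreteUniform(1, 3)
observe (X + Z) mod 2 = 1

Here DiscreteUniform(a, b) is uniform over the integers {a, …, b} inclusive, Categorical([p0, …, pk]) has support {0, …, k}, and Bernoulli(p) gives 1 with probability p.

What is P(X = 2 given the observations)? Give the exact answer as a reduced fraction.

Enumerate traces; 144 have nonzero weight after conditioning:
  (X=1, Y=1, W=2, U=0, Z=2) weight 1/192
  (X=1, Y=1, W=2, U=1, Z=2) weight 1/768
  (X=1, Y=1, W=2, U=2, Z=2) weight 1/256
  (X=1, Y=1, W=3, U=0, Z=2) weight 1/192
  (X=1, Y=1, W=3, U=1, Z=2) weight 1/768
  (X=1, Y=1, W=3, U=2, Z=2) weight 1/256
  (X=1, Y=1, W=4, U=0, Z=2) weight 1/192
  (X=1, Y=1, W=4, U=1, Z=2) weight 1/768
  (X=2, Y=1, W=2, U=0, Z=1) weight 1/672
  … 135 more
Group by X:
  weight(X=1) = 1/6
  weight(X=2) = 1/3
Total weight = 1/6 + 1/3 = 1/2
P(X=1 | obs) = 1/6 / 1/2 = 1/3
P(X=2 | obs) = 1/3 / 1/2 = 2/3

P(X = 2 | obs) = 2/3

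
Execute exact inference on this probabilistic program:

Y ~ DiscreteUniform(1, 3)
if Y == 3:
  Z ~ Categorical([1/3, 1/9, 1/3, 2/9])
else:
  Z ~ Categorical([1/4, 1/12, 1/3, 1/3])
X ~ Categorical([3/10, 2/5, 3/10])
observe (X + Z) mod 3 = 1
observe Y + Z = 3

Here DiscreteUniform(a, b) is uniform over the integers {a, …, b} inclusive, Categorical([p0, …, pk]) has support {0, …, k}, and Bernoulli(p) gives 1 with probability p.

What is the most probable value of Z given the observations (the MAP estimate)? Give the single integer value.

Enumerate traces; 3 have nonzero weight after conditioning:
  (Y=1, Z=2, X=2) weight 1/30
  (Y=2, Z=1, X=0) weight 1/120
  (Y=3, Z=0, X=1) weight 2/45
Group by Z:
  weight(Z=0) = 2/45
  weight(Z=1) = 1/120
  weight(Z=2) = 1/30
Total weight = 2/45 + 1/120 + 1/30 = 31/360
P(Z=0 | obs) = 2/45 / 31/360 = 16/31
P(Z=1 | obs) = 1/120 / 31/360 = 3/31
P(Z=2 | obs) = 1/30 / 31/360 = 12/31
argmax = 0

argmax_v P(Z = v | obs) = 0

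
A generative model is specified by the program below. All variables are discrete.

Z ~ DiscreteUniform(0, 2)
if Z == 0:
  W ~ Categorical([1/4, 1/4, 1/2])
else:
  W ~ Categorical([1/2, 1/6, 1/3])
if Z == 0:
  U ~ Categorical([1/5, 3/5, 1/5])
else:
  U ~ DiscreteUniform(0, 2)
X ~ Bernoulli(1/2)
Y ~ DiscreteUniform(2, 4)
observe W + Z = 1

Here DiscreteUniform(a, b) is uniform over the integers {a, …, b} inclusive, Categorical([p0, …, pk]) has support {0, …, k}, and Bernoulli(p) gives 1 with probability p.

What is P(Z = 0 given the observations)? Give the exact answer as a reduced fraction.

P(Z = 0 | obs) = 1/3

Enumerate traces; 36 have nonzero weight after conditioning:
  (Z=0, W=1, U=0, X=0, Y=2) weight 1/360
  (Z=0, W=1, U=0, X=0, Y=3) weight 1/360
  (Z=0, W=1, U=0, X=0, Y=4) weight 1/360
  (Z=0, W=1, U=0, X=1, Y=2) weight 1/360
  (Z=0, W=1, U=0, X=1, Y=3) weight 1/360
  (Z=0, W=1, U=0, X=1, Y=4) weight 1/360
  (Z=0, W=1, U=1, X=0, Y=2) weight 1/120
  (Z=0, W=1, U=1, X=0, Y=3) weight 1/120
  (Z=1, W=0, U=0, X=0, Y=2) weight 1/108
  … 27 more
Group by Z:
  weight(Z=0) = 1/12
  weight(Z=1) = 1/6
Total weight = 1/12 + 1/6 = 1/4
P(Z=0 | obs) = 1/12 / 1/4 = 1/3
P(Z=1 | obs) = 1/6 / 1/4 = 2/3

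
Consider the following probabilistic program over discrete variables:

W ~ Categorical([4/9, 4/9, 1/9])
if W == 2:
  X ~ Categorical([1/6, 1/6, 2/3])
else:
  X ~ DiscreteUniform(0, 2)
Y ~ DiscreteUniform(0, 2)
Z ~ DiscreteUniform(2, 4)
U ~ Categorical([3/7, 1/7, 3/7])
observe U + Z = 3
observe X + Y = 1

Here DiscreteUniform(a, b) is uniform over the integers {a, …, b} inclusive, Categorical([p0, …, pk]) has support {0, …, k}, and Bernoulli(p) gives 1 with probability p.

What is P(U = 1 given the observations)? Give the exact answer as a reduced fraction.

P(U = 1 | obs) = 1/4

Enumerate traces; 12 have nonzero weight after conditioning:
  (W=0, X=0, Y=1, Z=2, U=1) weight 4/1701
  (W=0, X=0, Y=1, Z=3, U=0) weight 4/567
  (W=0, X=1, Y=0, Z=2, U=1) weight 4/1701
  (W=0, X=1, Y=0, Z=3, U=0) weight 4/567
  (W=1, X=0, Y=1, Z=2, U=1) weight 4/1701
  (W=1, X=0, Y=1, Z=3, U=0) weight 4/567
  (W=1, X=1, Y=0, Z=2, U=1) weight 4/1701
  (W=1, X=1, Y=0, Z=3, U=0) weight 4/567
  … 4 more
Group by U:
  weight(U=0) = 17/567
  weight(U=1) = 17/1701
Total weight = 17/567 + 17/1701 = 68/1701
P(U=0 | obs) = 17/567 / 68/1701 = 3/4
P(U=1 | obs) = 17/1701 / 68/1701 = 1/4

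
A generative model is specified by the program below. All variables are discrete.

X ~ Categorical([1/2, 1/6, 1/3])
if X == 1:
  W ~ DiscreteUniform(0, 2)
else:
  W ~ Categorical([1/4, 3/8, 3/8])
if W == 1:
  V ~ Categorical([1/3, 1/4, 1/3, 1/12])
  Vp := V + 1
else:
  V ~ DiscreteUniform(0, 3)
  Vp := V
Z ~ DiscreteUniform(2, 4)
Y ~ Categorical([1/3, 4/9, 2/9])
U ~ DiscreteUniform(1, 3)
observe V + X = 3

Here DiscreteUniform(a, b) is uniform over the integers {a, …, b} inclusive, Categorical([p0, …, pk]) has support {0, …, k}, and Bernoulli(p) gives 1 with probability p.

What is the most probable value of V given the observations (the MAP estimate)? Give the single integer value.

Enumerate traces; 243 have nonzero weight after conditioning:
  (X=0, W=0, V=3, Z=2, Y=0, U=1) weight 1/864
  (X=0, W=0, V=3, Z=2, Y=0, U=2) weight 1/864
  (X=0, W=0, V=3, Z=2, Y=0, U=3) weight 1/864
  (X=0, W=0, V=3, Z=2, Y=1, U=1) weight 1/648
  (X=0, W=0, V=3, Z=2, Y=1, U=2) weight 1/648
  (X=0, W=0, V=3, Z=2, Y=1, U=3) weight 1/648
  (X=0, W=0, V=3, Z=2, Y=2, U=1) weight 1/1296
  (X=0, W=0, V=3, Z=2, Y=2, U=2) weight 1/1296
  (X=1, W=0, V=2, Z=2, Y=0, U=1) weight 1/1944
  (X=2, W=0, V=1, Z=2, Y=0, U=1) weight 1/1296
  … 233 more
Group by V:
  weight(V=1) = 1/12
  weight(V=2) = 5/108
  weight(V=3) = 3/32
Total weight = 1/12 + 5/108 + 3/32 = 193/864
P(V=1 | obs) = 1/12 / 193/864 = 72/193
P(V=2 | obs) = 5/108 / 193/864 = 40/193
P(V=3 | obs) = 3/32 / 193/864 = 81/193
argmax = 3

argmax_v P(V = v | obs) = 3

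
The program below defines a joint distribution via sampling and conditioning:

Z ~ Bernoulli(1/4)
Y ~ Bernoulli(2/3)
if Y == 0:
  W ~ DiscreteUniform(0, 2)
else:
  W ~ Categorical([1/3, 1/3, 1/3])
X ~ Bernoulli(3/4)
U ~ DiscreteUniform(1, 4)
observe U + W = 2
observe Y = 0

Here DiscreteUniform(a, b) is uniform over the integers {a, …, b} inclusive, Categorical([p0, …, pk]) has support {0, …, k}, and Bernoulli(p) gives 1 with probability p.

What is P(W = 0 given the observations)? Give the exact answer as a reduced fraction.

Enumerate traces; 8 have nonzero weight after conditioning:
  (Z=0, Y=0, W=0, X=0, U=2) weight 1/192
  (Z=0, Y=0, W=0, X=1, U=2) weight 1/64
  (Z=0, Y=0, W=1, X=0, U=1) weight 1/192
  (Z=0, Y=0, W=1, X=1, U=1) weight 1/64
  (Z=1, Y=0, W=0, X=0, U=2) weight 1/576
  (Z=1, Y=0, W=0, X=1, U=2) weight 1/192
  (Z=1, Y=0, W=1, X=0, U=1) weight 1/576
  (Z=1, Y=0, W=1, X=1, U=1) weight 1/192
Group by W:
  weight(W=0) = 1/36
  weight(W=1) = 1/36
Total weight = 1/36 + 1/36 = 1/18
P(W=0 | obs) = 1/36 / 1/18 = 1/2
P(W=1 | obs) = 1/36 / 1/18 = 1/2

P(W = 0 | obs) = 1/2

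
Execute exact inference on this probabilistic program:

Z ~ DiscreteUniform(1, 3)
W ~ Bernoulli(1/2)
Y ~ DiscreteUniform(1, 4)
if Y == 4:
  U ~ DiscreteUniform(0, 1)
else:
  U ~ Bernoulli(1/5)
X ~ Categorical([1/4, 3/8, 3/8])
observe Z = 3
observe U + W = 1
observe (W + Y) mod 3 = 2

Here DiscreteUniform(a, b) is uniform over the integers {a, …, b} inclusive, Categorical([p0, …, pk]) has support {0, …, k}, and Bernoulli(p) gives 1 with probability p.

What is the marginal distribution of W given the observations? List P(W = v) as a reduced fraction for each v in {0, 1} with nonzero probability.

P(W=0) = 2/15, P(W=1) = 13/15

Enumerate traces; 9 have nonzero weight after conditioning:
  (Z=3, W=0, Y=2, U=1, X=0) weight 1/480
  (Z=3, W=0, Y=2, U=1, X=1) weight 1/320
  (Z=3, W=0, Y=2, U=1, X=2) weight 1/320
  (Z=3, W=1, Y=1, U=0, X=0) weight 1/120
  (Z=3, W=1, Y=1, U=0, X=1) weight 1/80
  (Z=3, W=1, Y=1, U=0, X=2) weight 1/80
  (Z=3, W=1, Y=4, U=0, X=0) weight 1/192
  (Z=3, W=1, Y=4, U=0, X=1) weight 1/128
  … 1 more
Group by W:
  weight(W=0) = 1/120
  weight(W=1) = 13/240
Total weight = 1/120 + 13/240 = 1/16
P(W=0 | obs) = 1/120 / 1/16 = 2/15
P(W=1 | obs) = 13/240 / 1/16 = 13/15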